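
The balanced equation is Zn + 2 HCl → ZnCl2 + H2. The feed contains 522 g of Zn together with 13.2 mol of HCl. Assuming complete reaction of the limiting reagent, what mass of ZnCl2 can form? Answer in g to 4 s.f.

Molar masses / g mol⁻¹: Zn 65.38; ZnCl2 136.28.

n(Zn) = 522.0 / 65.38 = 7.984 mol
n(HCl) = 13.20 mol
n/ν → Zn: 7.984, HCl: 6.600; HCl is limiting.
n(ZnCl2) = (1/2) × 13.20 = 6.600 mol
mass = 6.600 × 136.28 = 899.4 g

899.4 g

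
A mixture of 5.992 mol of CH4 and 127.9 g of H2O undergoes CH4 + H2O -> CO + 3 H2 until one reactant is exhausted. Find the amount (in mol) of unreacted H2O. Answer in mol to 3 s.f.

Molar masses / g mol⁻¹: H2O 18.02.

1.11 mol

n(CH4) = 5.992 mol
n(H2O) = 127.9 / 18.02 = 7.098 mol
n/ν for CH4 = 5.992/1 = 5.992
n/ν for H2O = 7.098/1 = 7.098
Smallest n/ν is CH4 → limiting reagent.
H2O consumed = (1/1) × 5.992 = 5.992 mol
H2O remaining = 7.098 − 5.992 = 1.106 mol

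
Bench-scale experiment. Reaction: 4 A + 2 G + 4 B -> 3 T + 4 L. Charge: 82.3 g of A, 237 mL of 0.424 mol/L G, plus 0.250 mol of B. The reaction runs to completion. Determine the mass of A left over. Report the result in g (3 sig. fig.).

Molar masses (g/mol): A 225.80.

n(A) = 82.30 / 225.80 = 0.3645 mol
n(G) = 0.424 × 237.0/1000 = 0.1005 mol
n(B) = 0.2500 mol
n/ν → A: 0.09113, G: 0.05025, B: 0.06250; G is limiting.
A consumed = (4/2) × 0.1005 = 0.2010 mol
A remaining = 0.3645 − 0.2010 = 0.1635 mol
mass = 0.1635 × 225.80 = 36.92 g

36.9 g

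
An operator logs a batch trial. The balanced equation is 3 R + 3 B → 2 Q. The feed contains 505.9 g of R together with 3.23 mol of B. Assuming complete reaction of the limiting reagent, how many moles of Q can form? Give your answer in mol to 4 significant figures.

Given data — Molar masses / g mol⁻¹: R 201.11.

1.677 mol

n(R) = 505.9 / 201.11 = 2.516 mol
n(B) = 3.230 mol
n/ν → R: 0.8387, B: 1.077; R is limiting.
n(Q) = (2/3) × 2.516 = 1.677 mol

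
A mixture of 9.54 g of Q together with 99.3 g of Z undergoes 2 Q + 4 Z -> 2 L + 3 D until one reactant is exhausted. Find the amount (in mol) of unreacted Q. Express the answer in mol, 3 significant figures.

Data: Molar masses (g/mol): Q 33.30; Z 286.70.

0.113 mol

n(Q) = 9.540 / 33.30 = 0.2865 mol
n(Z) = 99.30 / 286.70 = 0.3464 mol
n/ν → Q: 0.1433, Z: 0.08660; Z is limiting.
Q consumed = (2/4) × 0.3464 = 0.1732 mol
Q remaining = 0.2865 − 0.1732 = 0.1133 mol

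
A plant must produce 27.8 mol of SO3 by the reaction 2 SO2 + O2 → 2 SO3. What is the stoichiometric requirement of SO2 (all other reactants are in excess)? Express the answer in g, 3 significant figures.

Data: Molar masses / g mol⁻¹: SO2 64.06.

1780 g

n(SO3) = 27.80 mol
n(SO2) = (2/2) × 27.80 = 27.80 mol
mass = 27.80 × 64.06 = 1781 g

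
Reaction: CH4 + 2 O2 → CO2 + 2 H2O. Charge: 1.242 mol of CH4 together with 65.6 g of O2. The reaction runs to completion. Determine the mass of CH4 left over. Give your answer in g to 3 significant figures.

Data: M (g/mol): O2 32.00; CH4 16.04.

n(CH4) = 1.242 mol
n(O2) = 65.60 / 32.00 = 2.050 mol
n/ν for CH4 = 1.242/1 = 1.242
n/ν for O2 = 2.050/2 = 1.025
Smallest n/ν is O2 → limiting reagent.
CH4 consumed = (1/2) × 2.050 = 1.025 mol
CH4 remaining = 1.242 − 1.025 = 0.2170 mol
mass = 0.2170 × 16.04 = 3.481 g

3.48 g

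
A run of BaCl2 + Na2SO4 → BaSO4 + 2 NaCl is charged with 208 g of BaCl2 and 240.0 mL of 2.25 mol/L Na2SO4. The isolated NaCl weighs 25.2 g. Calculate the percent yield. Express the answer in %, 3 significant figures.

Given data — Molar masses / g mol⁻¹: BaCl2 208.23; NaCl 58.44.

n(BaCl2) = 208.0 / 208.23 = 0.9989 mol
n(Na2SO4) = 2.25 × 240.0/1000 = 0.5400 mol
n/ν for BaCl2 = 0.9989/1 = 0.9989
n/ν for Na2SO4 = 0.5400/1 = 0.5400
Smallest n/ν is Na2SO4 → limiting reagent.
theoretical n(NaCl) = (2/1) × 0.5400 = 1.080 mol → 63.12 g
% yield = 25.2 / 63.12 × 100 = 39.92 %

39.9 %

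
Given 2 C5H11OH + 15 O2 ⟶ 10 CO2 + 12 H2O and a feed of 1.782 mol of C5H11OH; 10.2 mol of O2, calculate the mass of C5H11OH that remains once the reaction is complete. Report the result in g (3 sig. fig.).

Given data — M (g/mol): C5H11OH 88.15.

n(C5H11OH) = 1.782 mol
n(O2) = 10.20 mol
n/ν for C5H11OH = 1.782/2 = 0.8910
n/ν for O2 = 10.20/15 = 0.6800
Smallest n/ν is O2 → limiting reagent.
C5H11OH consumed = (2/15) × 10.20 = 1.360 mol
C5H11OH remaining = 1.782 − 1.360 = 0.4220 mol
mass = 0.4220 × 88.15 = 37.20 g

37.2 g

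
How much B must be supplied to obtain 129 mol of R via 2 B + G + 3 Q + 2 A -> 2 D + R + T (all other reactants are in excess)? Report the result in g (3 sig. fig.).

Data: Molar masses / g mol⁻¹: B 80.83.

20900 g

n(R) = 129.0 mol
n(B) = (2/1) × 129.0 = 258.0 mol
mass = 258.0 × 80.83 = 20850 g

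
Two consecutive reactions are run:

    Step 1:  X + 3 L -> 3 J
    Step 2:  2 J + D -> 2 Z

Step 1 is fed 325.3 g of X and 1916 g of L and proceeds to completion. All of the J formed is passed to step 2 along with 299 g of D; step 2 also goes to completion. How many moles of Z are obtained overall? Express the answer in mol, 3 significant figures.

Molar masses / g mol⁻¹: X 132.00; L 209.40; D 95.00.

6.29 mol

Step 1:
n(X) = 325.3 / 132.00 = 2.464 mol
n(L) = 1916 / 209.40 = 9.150 mol
n/ν for X = 2.464/1 = 2.464
n/ν for L = 9.150/3 = 3.050
Smallest n/ν is X → limiting reagent.
n(J) produced = (3/1) × 2.464 = 7.392 mol
Step 2:
n(J) available = 7.392 mol
n(D) = 299.0 / 95.00 = 3.147 mol
n/ν for J = 7.392/2 = 3.696
n/ν for D = 3.147/1 = 3.147
Smallest n/ν is D → limiting reagent.
n(Z) = (2/1) × 3.147 = 6.294 mol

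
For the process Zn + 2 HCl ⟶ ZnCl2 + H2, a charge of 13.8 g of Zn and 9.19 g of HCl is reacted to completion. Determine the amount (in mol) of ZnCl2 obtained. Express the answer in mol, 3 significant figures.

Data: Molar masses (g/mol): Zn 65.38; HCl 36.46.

0.126 mol

n(Zn) = 13.80 / 65.38 = 0.2111 mol
n(HCl) = 9.190 / 36.46 = 0.2521 mol
n/ν for Zn = 0.2111/1 = 0.2111
n/ν for HCl = 0.2521/2 = 0.1261
Smallest n/ν is HCl → limiting reagent.
n(ZnCl2) = (1/2) × 0.2521 = 0.1261 mol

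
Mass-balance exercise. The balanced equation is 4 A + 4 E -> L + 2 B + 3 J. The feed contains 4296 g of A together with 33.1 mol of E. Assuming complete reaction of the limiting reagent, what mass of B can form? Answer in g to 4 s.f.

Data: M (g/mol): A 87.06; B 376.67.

6234 g

n(A) = 4296 / 87.06 = 49.35 mol
n(E) = 33.10 mol
n/ν for A = 49.35/4 = 12.34
n/ν for E = 33.10/4 = 8.275
Smallest n/ν is E → limiting reagent.
n(B) = (2/4) × 33.10 = 16.55 mol
mass = 16.55 × 376.67 = 6234 g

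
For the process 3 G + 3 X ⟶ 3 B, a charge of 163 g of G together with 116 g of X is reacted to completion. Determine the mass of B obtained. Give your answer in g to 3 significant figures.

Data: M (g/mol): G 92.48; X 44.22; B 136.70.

241 g

n(G) = 163.0 / 92.48 = 1.763 mol
n(X) = 116.0 / 44.22 = 2.623 mol
n/ν for G = 1.763/3 = 0.5877
n/ν for X = 2.623/3 = 0.8743
Smallest n/ν is G → limiting reagent.
n(B) = (3/3) × 1.763 = 1.763 mol
mass = 1.763 × 136.70 = 241.0 g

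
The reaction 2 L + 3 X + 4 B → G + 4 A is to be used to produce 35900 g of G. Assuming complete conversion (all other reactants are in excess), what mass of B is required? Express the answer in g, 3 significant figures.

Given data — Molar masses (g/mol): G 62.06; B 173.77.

402000 g

n(G) = 35900 / 62.06 = 578.5 mol
n(B) = (4/1) × 578.5 = 2314 mol
mass = 2314 × 173.77 = 402100 g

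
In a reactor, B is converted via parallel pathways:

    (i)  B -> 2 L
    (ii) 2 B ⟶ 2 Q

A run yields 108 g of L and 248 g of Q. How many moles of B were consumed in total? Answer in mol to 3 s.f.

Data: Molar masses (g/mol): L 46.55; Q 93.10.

n(L) = 108 / 46.55 = 2.320 mol
n(Q) = 248 / 93.10 = 2.664 mol
n(B) via (i) = (1/2)×2.320 = 1.160 mol
n(B) via (ii) = (2/2)×2.664 = 2.664 mol
total n(B) = 1.160 + 2.664 = 3.824 mol

3.82 mol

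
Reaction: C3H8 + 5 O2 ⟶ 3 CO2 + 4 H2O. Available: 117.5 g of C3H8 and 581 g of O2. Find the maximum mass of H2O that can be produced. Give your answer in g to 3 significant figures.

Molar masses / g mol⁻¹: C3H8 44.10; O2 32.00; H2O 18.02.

n(C3H8) = 117.5 / 44.10 = 2.664 mol
n(O2) = 581.0 / 32.00 = 18.16 mol
n/ν → C3H8: 2.664, O2: 3.632; C3H8 is limiting.
n(H2O) = (4/1) × 2.664 = 10.66 mol
mass = 10.66 × 18.02 = 192.1 g

192 g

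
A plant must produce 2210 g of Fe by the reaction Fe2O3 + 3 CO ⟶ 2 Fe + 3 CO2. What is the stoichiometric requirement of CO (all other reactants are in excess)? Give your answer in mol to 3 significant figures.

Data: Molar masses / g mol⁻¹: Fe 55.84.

59.4 mol

n(Fe) = 2210 / 55.84 = 39.58 mol
n(CO) = (3/2) × 39.58 = 59.37 mol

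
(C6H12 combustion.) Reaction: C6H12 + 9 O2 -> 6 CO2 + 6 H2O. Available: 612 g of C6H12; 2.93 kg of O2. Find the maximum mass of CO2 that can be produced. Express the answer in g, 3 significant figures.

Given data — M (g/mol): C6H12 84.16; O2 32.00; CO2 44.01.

1920 g

n(C6H12) = 612.0 / 84.16 = 7.272 mol
n(O2) = 2.930×1000 / 32.00 = 91.56 mol
n/ν for C6H12 = 7.272/1 = 7.272
n/ν for O2 = 91.56/9 = 10.17
Smallest n/ν is C6H12 → limiting reagent.
n(CO2) = (6/1) × 7.272 = 43.63 mol
mass = 43.63 × 44.01 = 1920 g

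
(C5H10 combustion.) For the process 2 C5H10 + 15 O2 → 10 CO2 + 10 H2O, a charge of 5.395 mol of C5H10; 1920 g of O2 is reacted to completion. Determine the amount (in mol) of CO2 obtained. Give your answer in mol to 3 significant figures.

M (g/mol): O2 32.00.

n(C5H10) = 5.395 mol
n(O2) = 1920 / 32.00 = 60.00 mol
n/ν for C5H10 = 5.395/2 = 2.698
n/ν for O2 = 60.00/15 = 4.000
Smallest n/ν is C5H10 → limiting reagent.
n(CO2) = (10/2) × 5.395 = 26.98 mol

27.0 mol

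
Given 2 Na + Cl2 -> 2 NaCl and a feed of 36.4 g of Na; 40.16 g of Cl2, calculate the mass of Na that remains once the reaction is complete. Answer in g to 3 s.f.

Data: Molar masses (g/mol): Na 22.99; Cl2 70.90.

n(Na) = 36.40 / 22.99 = 1.583 mol
n(Cl2) = 40.16 / 70.90 = 0.5664 mol
n/ν for Na = 1.583/2 = 0.7915
n/ν for Cl2 = 0.5664/1 = 0.5664
Smallest n/ν is Cl2 → limiting reagent.
Na consumed = (2/1) × 0.5664 = 1.133 mol
Na remaining = 1.583 − 1.133 = 0.4500 mol
mass = 0.4500 × 22.99 = 10.35 g

10.4 g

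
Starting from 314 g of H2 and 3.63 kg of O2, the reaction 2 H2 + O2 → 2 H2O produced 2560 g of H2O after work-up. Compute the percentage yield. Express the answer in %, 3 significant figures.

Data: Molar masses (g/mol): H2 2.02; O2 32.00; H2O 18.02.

n(H2) = 314.0 / 2.02 = 155.4 mol
n(O2) = 3.630×1000 / 32.00 = 113.4 mol
n/ν for H2 = 155.4/2 = 77.70
n/ν for O2 = 113.4/1 = 113.4
Smallest n/ν is H2 → limiting reagent.
theoretical n(H2O) = (2/2) × 155.4 = 155.4 mol → 2800 g
% yield = 2560 / 2800 × 100 = 91.43 %

91.4 %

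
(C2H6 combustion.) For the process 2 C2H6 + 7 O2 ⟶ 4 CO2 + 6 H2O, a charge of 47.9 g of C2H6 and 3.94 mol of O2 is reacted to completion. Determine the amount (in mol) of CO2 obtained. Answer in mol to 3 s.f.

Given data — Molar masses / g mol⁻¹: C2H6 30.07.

2.25 mol

n(C2H6) = 47.90 / 30.07 = 1.593 mol
n(O2) = 3.940 mol
n/ν → C2H6: 0.7965, O2: 0.5629; O2 is limiting.
n(CO2) = (4/7) × 3.940 = 2.251 mol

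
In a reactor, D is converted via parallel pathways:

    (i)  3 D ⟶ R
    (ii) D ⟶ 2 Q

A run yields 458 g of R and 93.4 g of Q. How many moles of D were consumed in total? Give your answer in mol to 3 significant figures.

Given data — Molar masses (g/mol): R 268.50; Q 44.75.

6.16 mol

n(R) = 458 / 268.50 = 1.706 mol
n(Q) = 93.4 / 44.75 = 2.087 mol
n(D) via (i) = (3/1)×1.706 = 5.118 mol
n(D) via (ii) = (1/2)×2.087 = 1.044 mol
total n(D) = 5.118 + 1.044 = 6.162 mol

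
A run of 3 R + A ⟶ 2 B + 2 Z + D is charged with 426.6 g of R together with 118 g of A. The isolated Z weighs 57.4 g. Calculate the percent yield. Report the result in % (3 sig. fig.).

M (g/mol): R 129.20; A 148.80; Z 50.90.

n(R) = 426.6 / 129.20 = 3.302 mol
n(A) = 118.0 / 148.80 = 0.7930 mol
n/ν for R = 3.302/3 = 1.101
n/ν for A = 0.7930/1 = 0.7930
Smallest n/ν is A → limiting reagent.
theoretical n(Z) = (2/1) × 0.7930 = 1.586 mol → 80.73 g
% yield = 57.4 / 80.73 × 100 = 71.10 %

71.1 %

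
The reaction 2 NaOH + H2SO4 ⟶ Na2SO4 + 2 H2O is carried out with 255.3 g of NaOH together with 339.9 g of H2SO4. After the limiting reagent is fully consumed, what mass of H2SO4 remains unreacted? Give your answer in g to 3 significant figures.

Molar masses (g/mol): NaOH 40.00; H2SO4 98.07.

26.9 g

n(NaOH) = 255.3 / 40.00 = 6.383 mol
n(H2SO4) = 339.9 / 98.07 = 3.466 mol
n/ν for NaOH = 6.383/2 = 3.192
n/ν for H2SO4 = 3.466/1 = 3.466
Smallest n/ν is NaOH → limiting reagent.
H2SO4 consumed = (1/2) × 6.383 = 3.192 mol
H2SO4 remaining = 3.466 − 3.192 = 0.2740 mol
mass = 0.2740 × 98.07 = 26.87 g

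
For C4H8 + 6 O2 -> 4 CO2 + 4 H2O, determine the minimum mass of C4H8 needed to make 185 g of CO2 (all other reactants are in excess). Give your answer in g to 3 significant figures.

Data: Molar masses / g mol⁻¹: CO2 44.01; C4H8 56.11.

n(CO2) = 185 / 44.01 = 4.204 mol
n(C4H8) = (1/4) × 4.204 = 1.051 mol
mass = 1.051 × 56.11 = 58.97 g

59.0 g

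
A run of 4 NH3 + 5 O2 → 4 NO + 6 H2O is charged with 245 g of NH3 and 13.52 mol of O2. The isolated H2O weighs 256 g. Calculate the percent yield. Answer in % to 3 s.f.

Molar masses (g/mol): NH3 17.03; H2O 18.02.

n(NH3) = 245.0 / 17.03 = 14.39 mol
n(O2) = 13.52 mol
n/ν → NH3: 3.598, O2: 2.704; O2 is limiting.
theoretical n(H2O) = (6/5) × 13.52 = 16.22 mol → 292.3 g
% yield = 256 / 292.3 × 100 = 87.58 %

87.6 %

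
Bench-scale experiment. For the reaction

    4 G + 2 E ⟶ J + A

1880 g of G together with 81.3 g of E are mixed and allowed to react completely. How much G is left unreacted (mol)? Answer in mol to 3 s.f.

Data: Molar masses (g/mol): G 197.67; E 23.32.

n(G) = 1880 / 197.67 = 9.511 mol
n(E) = 81.30 / 23.32 = 3.486 mol
n/ν → G: 2.378, E: 1.743; E is limiting.
G consumed = (4/2) × 3.486 = 6.972 mol
G remaining = 9.511 − 6.972 = 2.539 mol

2.54 mol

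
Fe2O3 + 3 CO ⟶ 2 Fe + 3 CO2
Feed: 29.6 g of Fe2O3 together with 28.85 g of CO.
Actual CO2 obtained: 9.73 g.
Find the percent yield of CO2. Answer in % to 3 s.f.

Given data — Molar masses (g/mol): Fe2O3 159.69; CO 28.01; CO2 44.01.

n(Fe2O3) = 29.60 / 159.69 = 0.1854 mol
n(CO) = 28.85 / 28.01 = 1.030 mol
n/ν for Fe2O3 = 0.1854/1 = 0.1854
n/ν for CO = 1.030/3 = 0.3433
Smallest n/ν is Fe2O3 → limiting reagent.
theoretical n(CO2) = (3/1) × 0.1854 = 0.5562 mol → 24.48 g
% yield = 9.73 / 24.48 × 100 = 39.75 %

39.8 %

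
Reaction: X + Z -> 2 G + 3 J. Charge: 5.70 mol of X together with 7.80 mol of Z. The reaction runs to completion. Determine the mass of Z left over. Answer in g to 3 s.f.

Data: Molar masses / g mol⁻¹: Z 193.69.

407 g

n(X) = 5.700 mol
n(Z) = 7.800 mol
n/ν for X = 5.700/1 = 5.700
n/ν for Z = 7.800/1 = 7.800
Smallest n/ν is X → limiting reagent.
Z consumed = (1/1) × 5.700 = 5.700 mol
Z remaining = 7.800 − 5.700 = 2.100 mol
mass = 2.100 × 193.69 = 406.7 g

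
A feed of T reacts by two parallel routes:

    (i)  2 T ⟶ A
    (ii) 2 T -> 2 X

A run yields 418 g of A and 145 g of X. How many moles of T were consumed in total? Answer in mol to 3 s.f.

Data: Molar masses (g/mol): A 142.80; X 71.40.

n(A) = 418 / 142.80 = 2.927 mol
n(X) = 145 / 71.40 = 2.031 mol
n(T) via (i) = (2/1)×2.927 = 5.854 mol
n(T) via (ii) = (2/2)×2.031 = 2.031 mol
total n(T) = 5.854 + 2.031 = 7.885 mol

7.89 mol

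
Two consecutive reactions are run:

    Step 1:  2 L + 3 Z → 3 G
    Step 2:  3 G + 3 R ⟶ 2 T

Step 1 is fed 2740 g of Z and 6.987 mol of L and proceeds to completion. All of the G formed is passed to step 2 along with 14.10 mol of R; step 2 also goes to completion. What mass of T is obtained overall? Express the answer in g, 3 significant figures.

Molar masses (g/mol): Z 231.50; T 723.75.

Step 1:
n(Z) = 2740 / 231.50 = 11.84 mol
n(L) = 6.987 mol
n/ν for Z = 11.84/3 = 3.947
n/ν for L = 6.987/2 = 3.494
Smallest n/ν is L → limiting reagent.
n(G) produced = (3/2) × 6.987 = 10.48 mol
Step 2:
n(G) available = 10.48 mol
n(R) = 14.10 mol
n/ν for G = 10.48/3 = 3.493
n/ν for R = 14.10/3 = 4.700
Smallest n/ν is G → limiting reagent.
n(T) = (2/3) × 10.48 = 6.987 mol
mass = 6.987 × 723.75 = 5057 g

5060 g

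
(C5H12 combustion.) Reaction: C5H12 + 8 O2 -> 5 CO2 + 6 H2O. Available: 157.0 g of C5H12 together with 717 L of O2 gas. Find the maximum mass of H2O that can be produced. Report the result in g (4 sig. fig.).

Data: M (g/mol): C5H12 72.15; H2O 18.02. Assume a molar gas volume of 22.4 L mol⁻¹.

n(C5H12) = 157.0 / 72.15 = 2.176 mol
n(O2) = 717.0 / 22.4 = 32.01 mol
n/ν for C5H12 = 2.176/1 = 2.176
n/ν for O2 = 32.01/8 = 4.001
Smallest n/ν is C5H12 → limiting reagent.
n(H2O) = (6/1) × 2.176 = 13.06 mol
mass = 13.06 × 18.02 = 235.3 g

235.3 g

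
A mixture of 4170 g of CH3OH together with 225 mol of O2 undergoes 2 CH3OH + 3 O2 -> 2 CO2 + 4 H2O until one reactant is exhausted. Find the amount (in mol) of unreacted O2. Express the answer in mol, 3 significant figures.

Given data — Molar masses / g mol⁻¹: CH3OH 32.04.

n(CH3OH) = 4170 / 32.04 = 130.1 mol
n(O2) = 225.0 mol
n/ν → CH3OH: 65.05, O2: 75.00; CH3OH is limiting.
O2 consumed = (3/2) × 130.1 = 195.2 mol
O2 remaining = 225.0 − 195.2 = 29.80 mol

29.8 mol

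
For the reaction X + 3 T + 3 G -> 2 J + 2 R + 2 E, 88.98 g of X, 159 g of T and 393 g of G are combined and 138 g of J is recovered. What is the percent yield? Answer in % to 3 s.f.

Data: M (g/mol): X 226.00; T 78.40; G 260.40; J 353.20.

n(X) = 88.98 / 226.00 = 0.3937 mol
n(T) = 159.0 / 78.40 = 2.028 mol
n(G) = 393.0 / 260.40 = 1.509 mol
n/ν for X = 0.3937/1 = 0.3937
n/ν for T = 2.028/3 = 0.6760
n/ν for G = 1.509/3 = 0.5030
Smallest n/ν is X → limiting reagent.
theoretical n(J) = (2/1) × 0.3937 = 0.7874 mol → 278.1 g
% yield = 138 / 278.1 × 100 = 49.62 %

49.6 %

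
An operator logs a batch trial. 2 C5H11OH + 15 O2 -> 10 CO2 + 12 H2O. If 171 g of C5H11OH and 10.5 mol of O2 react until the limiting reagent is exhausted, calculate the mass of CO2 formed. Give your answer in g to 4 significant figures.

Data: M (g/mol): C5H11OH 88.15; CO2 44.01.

n(C5H11OH) = 171.0 / 88.15 = 1.940 mol
n(O2) = 10.50 mol
n/ν for C5H11OH = 1.940/2 = 0.9700
n/ν for O2 = 10.50/15 = 0.7000
Smallest n/ν is O2 → limiting reagent.
n(CO2) = (10/15) × 10.50 = 7.000 mol
mass = 7.000 × 44.01 = 308.1 g

308.1 g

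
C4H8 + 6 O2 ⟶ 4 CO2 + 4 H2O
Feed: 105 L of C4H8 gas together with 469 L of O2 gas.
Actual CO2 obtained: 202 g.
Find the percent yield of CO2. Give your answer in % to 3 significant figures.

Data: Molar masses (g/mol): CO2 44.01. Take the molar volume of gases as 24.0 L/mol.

n(C4H8) = 105.0 / 24.0 = 4.375 mol
n(O2) = 469.0 / 24.0 = 19.54 mol
n/ν for C4H8 = 4.375/1 = 4.375
n/ν for O2 = 19.54/6 = 3.257
Smallest n/ν is O2 → limiting reagent.
theoretical n(CO2) = (4/6) × 19.54 = 13.03 mol → 573.5 g
% yield = 202 / 573.5 × 100 = 35.22 %

35.2 %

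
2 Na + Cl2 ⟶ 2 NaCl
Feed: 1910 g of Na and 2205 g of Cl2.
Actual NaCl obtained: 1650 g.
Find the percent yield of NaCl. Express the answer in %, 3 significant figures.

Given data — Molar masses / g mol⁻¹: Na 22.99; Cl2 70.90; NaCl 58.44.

n(Na) = 1910 / 22.99 = 83.08 mol
n(Cl2) = 2205 / 70.90 = 31.10 mol
n/ν for Na = 83.08/2 = 41.54
n/ν for Cl2 = 31.10/1 = 31.10
Smallest n/ν is Cl2 → limiting reagent.
theoretical n(NaCl) = (2/1) × 31.10 = 62.20 mol → 3635 g
% yield = 1650 / 3635 × 100 = 45.39 %

45.4 %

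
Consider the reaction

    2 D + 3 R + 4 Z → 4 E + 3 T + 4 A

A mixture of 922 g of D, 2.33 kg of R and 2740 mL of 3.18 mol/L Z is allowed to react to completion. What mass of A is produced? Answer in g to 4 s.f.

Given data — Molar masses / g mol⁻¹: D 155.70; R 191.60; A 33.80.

294.5 g

n(D) = 922.0 / 155.70 = 5.922 mol
n(R) = 2.330×1000 / 191.60 = 12.16 mol
n(Z) = 3.18 × 2740/1000 = 8.713 mol
n/ν for D = 5.922/2 = 2.961
n/ν for R = 12.16/3 = 4.053
n/ν for Z = 8.713/4 = 2.178
Smallest n/ν is Z → limiting reagent.
n(A) = (4/4) × 8.713 = 8.713 mol
mass = 8.713 × 33.80 = 294.5 g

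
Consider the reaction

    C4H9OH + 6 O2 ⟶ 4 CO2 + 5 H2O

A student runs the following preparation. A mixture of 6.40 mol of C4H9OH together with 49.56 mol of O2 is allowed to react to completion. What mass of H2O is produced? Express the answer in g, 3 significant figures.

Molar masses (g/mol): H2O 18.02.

577 g

n(C4H9OH) = 6.400 mol
n(O2) = 49.56 mol
n/ν for C4H9OH = 6.400/1 = 6.400
n/ν for O2 = 49.56/6 = 8.260
Smallest n/ν is C4H9OH → limiting reagent.
n(H2O) = (5/1) × 6.400 = 32.00 mol
mass = 32.00 × 18.02 = 576.6 g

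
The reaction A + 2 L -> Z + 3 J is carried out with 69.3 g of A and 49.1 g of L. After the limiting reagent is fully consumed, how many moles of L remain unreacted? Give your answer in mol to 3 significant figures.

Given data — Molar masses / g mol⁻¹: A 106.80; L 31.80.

0.246 mol

n(A) = 69.30 / 106.80 = 0.6489 mol
n(L) = 49.10 / 31.80 = 1.544 mol
n/ν for A = 0.6489/1 = 0.6489
n/ν for L = 1.544/2 = 0.7720
Smallest n/ν is A → limiting reagent.
L consumed = (2/1) × 0.6489 = 1.298 mol
L remaining = 1.544 − 1.298 = 0.2460 mol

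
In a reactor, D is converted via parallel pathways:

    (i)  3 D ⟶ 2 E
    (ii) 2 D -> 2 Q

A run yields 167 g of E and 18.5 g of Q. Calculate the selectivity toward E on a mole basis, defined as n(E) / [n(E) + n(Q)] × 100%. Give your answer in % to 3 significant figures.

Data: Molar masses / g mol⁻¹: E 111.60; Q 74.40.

85.8 %

n(E) = 167 / 111.60 = 1.496 mol
n(Q) = 18.5 / 74.40 = 0.2487 mol
selectivity = 1.496/(1.496+0.2487) × 100 = 85.75 %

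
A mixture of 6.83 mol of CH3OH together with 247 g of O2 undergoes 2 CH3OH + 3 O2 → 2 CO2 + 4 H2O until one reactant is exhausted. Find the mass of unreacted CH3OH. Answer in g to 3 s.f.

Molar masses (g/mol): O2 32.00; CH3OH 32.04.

n(CH3OH) = 6.830 mol
n(O2) = 247.0 / 32.00 = 7.719 mol
n/ν for CH3OH = 6.830/2 = 3.415
n/ν for O2 = 7.719/3 = 2.573
Smallest n/ν is O2 → limiting reagent.
CH3OH consumed = (2/3) × 7.719 = 5.146 mol
CH3OH remaining = 6.830 − 5.146 = 1.684 mol
mass = 1.684 × 32.04 = 53.96 g

54.0 g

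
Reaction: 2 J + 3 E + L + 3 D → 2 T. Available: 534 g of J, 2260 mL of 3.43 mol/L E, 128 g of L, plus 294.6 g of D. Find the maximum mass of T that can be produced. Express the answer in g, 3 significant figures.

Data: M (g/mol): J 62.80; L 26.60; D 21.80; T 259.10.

1340 g

n(J) = 534.0 / 62.80 = 8.503 mol
n(E) = 3.43 × 2260/1000 = 7.752 mol
n(L) = 128.0 / 26.60 = 4.812 mol
n(D) = 294.6 / 21.80 = 13.51 mol
n/ν → J: 4.252, E: 2.584, L: 4.812, D: 4.503; E is limiting.
n(T) = (2/3) × 7.752 = 5.168 mol
mass = 5.168 × 259.10 = 1339 g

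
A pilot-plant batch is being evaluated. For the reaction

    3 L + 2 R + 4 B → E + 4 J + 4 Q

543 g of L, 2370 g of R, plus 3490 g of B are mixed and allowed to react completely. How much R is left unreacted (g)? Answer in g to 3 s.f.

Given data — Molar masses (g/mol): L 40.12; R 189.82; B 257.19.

n(L) = 543.0 / 40.12 = 13.53 mol
n(R) = 2370 / 189.82 = 12.49 mol
n(B) = 3490 / 257.19 = 13.57 mol
n/ν → L: 4.510, R: 6.245, B: 3.393; B is limiting.
R consumed = (2/4) × 13.57 = 6.785 mol
R remaining = 12.49 − 6.785 = 5.705 mol
mass = 5.705 × 189.82 = 1083 g

1080 g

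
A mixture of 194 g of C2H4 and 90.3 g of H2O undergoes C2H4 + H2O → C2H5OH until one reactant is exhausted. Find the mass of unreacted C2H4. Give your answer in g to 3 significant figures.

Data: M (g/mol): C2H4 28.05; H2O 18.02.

53.4 g

n(C2H4) = 194.0 / 28.05 = 6.916 mol
n(H2O) = 90.30 / 18.02 = 5.011 mol
n/ν for C2H4 = 6.916/1 = 6.916
n/ν for H2O = 5.011/1 = 5.011
Smallest n/ν is H2O → limiting reagent.
C2H4 consumed = (1/1) × 5.011 = 5.011 mol
C2H4 remaining = 6.916 − 5.011 = 1.905 mol
mass = 1.905 × 28.05 = 53.44 g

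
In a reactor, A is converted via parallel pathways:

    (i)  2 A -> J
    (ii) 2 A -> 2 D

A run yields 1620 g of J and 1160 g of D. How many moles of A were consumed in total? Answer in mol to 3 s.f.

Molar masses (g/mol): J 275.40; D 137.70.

n(J) = 1620 / 275.40 = 5.882 mol
n(D) = 1160 / 137.70 = 8.424 mol
n(A) via (i) = (2/1)×5.882 = 11.76 mol
n(A) via (ii) = (2/2)×8.424 = 8.424 mol
total n(A) = 11.76 + 8.424 = 20.18 mol

20.2 mol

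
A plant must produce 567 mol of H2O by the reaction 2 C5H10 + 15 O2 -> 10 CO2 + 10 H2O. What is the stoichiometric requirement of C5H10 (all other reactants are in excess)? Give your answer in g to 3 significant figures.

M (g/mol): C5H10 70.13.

7950 g

n(H2O) = 567.0 mol
n(C5H10) = (2/10) × 567.0 = 113.4 mol
mass = 113.4 × 70.13 = 7953 g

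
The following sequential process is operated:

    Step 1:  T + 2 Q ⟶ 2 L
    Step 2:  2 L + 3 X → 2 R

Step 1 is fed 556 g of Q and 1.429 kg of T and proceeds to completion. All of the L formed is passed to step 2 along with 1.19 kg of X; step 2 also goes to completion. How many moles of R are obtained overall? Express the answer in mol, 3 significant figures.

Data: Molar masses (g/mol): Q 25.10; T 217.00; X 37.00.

13.2 mol

Step 1:
n(Q) = 556.0 / 25.10 = 22.15 mol
n(T) = 1.429×1000 / 217.00 = 6.585 mol
n/ν for Q = 22.15/2 = 11.08
n/ν for T = 6.585/1 = 6.585
Smallest n/ν is T → limiting reagent.
n(L) produced = (2/1) × 6.585 = 13.17 mol
Step 2:
n(L) available = 13.17 mol
n(X) = 1.190×1000 / 37.00 = 32.16 mol
n/ν for L = 13.17/2 = 6.585
n/ν for X = 32.16/3 = 10.72
Smallest n/ν is L → limiting reagent.
n(R) = (2/2) × 13.17 = 13.17 mol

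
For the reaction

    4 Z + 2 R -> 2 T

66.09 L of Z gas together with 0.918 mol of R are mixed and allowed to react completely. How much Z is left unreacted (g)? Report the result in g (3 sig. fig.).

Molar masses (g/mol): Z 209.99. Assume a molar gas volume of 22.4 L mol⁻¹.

n(Z) = 66.09 / 22.4 = 2.950 mol
n(R) = 0.9180 mol
n/ν → Z: 0.7375, R: 0.4590; R is limiting.
Z consumed = (4/2) × 0.9180 = 1.836 mol
Z remaining = 2.950 − 1.836 = 1.114 mol
mass = 1.114 × 209.99 = 233.9 g

234 g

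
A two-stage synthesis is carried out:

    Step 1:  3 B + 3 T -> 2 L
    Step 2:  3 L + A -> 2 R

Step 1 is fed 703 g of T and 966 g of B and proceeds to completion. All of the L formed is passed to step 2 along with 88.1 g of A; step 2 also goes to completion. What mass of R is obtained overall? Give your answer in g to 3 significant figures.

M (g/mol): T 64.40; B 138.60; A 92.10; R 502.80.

962 g

Step 1:
n(T) = 703.0 / 64.40 = 10.92 mol
n(B) = 966.0 / 138.60 = 6.970 mol
n/ν → T: 3.640, B: 2.323; B is limiting.
n(L) produced = (2/3) × 6.970 = 4.647 mol
Step 2:
n(L) available = 4.647 mol
n(A) = 88.10 / 92.10 = 0.9566 mol
n/ν → L: 1.549, A: 0.9566; A is limiting.
n(R) = (2/1) × 0.9566 = 1.913 mol
mass = 1.913 × 502.80 = 961.9 g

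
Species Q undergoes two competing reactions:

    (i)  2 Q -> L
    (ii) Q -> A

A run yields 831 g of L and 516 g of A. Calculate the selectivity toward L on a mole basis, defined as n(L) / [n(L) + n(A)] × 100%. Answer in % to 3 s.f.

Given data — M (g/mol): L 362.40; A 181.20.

n(L) = 831 / 362.40 = 2.293 mol
n(A) = 516 / 181.20 = 2.848 mol
selectivity = 2.293/(2.293+2.848) × 100 = 44.60 %

44.6 %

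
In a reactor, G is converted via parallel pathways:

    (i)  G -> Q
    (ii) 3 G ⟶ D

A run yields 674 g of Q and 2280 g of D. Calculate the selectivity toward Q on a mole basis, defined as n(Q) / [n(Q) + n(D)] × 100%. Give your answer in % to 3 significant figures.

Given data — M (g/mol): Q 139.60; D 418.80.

47.0 %

n(Q) = 674 / 139.60 = 4.828 mol
n(D) = 2280 / 418.80 = 5.444 mol
selectivity = 4.828/(4.828+5.444) × 100 = 47.00 %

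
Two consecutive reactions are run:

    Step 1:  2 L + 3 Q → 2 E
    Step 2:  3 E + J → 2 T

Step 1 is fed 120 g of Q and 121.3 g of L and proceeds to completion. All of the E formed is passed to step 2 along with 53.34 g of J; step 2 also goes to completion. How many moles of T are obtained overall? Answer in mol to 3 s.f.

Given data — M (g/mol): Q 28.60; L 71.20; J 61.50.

Step 1:
n(Q) = 120.0 / 28.60 = 4.196 mol
n(L) = 121.3 / 71.20 = 1.704 mol
n/ν for Q = 4.196/3 = 1.399
n/ν for L = 1.704/2 = 0.8520
Smallest n/ν is L → limiting reagent.
n(E) produced = (2/2) × 1.704 = 1.704 mol
Step 2:
n(E) available = 1.704 mol
n(J) = 53.34 / 61.50 = 0.8673 mol
n/ν for E = 1.704/3 = 0.5680
n/ν for J = 0.8673/1 = 0.8673
Smallest n/ν is E → limiting reagent.
n(T) = (2/3) × 1.704 = 1.136 mol

1.14 mol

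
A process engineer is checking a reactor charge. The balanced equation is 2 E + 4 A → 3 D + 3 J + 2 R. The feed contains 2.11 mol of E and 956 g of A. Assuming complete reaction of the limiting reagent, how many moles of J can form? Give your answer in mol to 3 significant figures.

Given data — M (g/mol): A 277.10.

2.59 mol

n(E) = 2.110 mol
n(A) = 956.0 / 277.10 = 3.450 mol
n/ν for E = 2.110/2 = 1.055
n/ν for A = 3.450/4 = 0.8625
Smallest n/ν is A → limiting reagent.
n(J) = (3/4) × 3.450 = 2.588 mol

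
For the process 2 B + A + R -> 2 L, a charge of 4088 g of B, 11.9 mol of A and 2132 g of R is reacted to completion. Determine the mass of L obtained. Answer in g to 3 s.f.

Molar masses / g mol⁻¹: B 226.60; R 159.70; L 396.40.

n(B) = 4088 / 226.60 = 18.04 mol
n(A) = 11.90 mol
n(R) = 2132 / 159.70 = 13.35 mol
n/ν for B = 18.04/2 = 9.020
n/ν for A = 11.90/1 = 11.90
n/ν for R = 13.35/1 = 13.35
Smallest n/ν is B → limiting reagent.
n(L) = (2/2) × 18.04 = 18.04 mol
mass = 18.04 × 396.40 = 7151 g

7150 g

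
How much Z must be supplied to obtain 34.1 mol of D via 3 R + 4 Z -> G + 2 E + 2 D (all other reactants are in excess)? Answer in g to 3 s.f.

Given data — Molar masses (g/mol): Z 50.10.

3420 g

n(D) = 34.10 mol
n(Z) = (4/2) × 34.10 = 68.20 mol
mass = 68.20 × 50.10 = 3417 g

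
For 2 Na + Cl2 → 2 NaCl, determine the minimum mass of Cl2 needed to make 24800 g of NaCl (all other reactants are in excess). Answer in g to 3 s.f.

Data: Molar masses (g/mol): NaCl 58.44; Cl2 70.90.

15000 g

n(NaCl) = 24800 / 58.44 = 424.4 mol
n(Cl2) = (1/2) × 424.4 = 212.2 mol
mass = 212.2 × 70.90 = 15040 g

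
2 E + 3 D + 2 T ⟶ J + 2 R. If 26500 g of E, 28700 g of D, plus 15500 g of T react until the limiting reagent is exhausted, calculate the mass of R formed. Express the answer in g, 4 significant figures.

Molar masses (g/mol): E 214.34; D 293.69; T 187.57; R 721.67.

47020 g

n(E) = 26500 / 214.34 = 123.6 mol
n(D) = 28700 / 293.69 = 97.72 mol
n(T) = 15500 / 187.57 = 82.64 mol
n/ν → E: 61.80, D: 32.57, T: 41.32; D is limiting.
n(R) = (2/3) × 97.72 = 65.15 mol
mass = 65.15 × 721.67 = 47020 g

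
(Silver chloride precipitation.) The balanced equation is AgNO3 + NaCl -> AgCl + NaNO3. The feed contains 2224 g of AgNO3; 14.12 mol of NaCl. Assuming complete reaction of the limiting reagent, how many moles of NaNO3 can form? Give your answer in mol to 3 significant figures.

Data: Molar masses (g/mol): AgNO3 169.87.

13.1 mol

n(AgNO3) = 2224 / 169.87 = 13.09 mol
n(NaCl) = 14.12 mol
n/ν for AgNO3 = 13.09/1 = 13.09
n/ν for NaCl = 14.12/1 = 14.12
Smallest n/ν is AgNO3 → limiting reagent.
n(NaNO3) = (1/1) × 13.09 = 13.09 mol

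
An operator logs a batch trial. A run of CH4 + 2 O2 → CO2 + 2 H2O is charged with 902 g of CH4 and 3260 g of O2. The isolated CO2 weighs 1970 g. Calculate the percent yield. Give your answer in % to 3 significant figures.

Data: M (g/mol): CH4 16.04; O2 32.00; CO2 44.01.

n(CH4) = 902.0 / 16.04 = 56.23 mol
n(O2) = 3260 / 32.00 = 101.9 mol
n/ν for CH4 = 56.23/1 = 56.23
n/ν for O2 = 101.9/2 = 50.95
Smallest n/ν is O2 → limiting reagent.
theoretical n(CO2) = (1/2) × 101.9 = 50.95 mol → 2242 g
% yield = 1970 / 2242 × 100 = 87.87 %

87.9 %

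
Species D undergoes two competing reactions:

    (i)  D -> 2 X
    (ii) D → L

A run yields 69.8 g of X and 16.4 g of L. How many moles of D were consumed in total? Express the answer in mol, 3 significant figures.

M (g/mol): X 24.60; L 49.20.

1.75 mol

n(X) = 69.8 / 24.60 = 2.837 mol
n(L) = 16.4 / 49.20 = 0.3333 mol
n(D) via (i) = (1/2)×2.837 = 1.419 mol
n(D) via (ii) = (1/1)×0.3333 = 0.3333 mol
total n(D) = 1.419 + 0.3333 = 1.752 mol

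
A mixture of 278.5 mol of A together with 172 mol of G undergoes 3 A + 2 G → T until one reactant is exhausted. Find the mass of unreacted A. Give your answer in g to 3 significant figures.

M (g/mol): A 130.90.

2680 g

n(A) = 278.5 mol
n(G) = 172.0 mol
n/ν for A = 278.5/3 = 92.83
n/ν for G = 172.0/2 = 86.00
Smallest n/ν is G → limiting reagent.
A consumed = (3/2) × 172.0 = 258.0 mol
A remaining = 278.5 − 258.0 = 20.50 mol
mass = 20.50 × 130.90 = 2683 g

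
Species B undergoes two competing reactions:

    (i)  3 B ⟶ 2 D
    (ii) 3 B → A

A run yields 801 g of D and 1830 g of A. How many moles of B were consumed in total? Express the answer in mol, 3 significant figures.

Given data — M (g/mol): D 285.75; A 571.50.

n(D) = 801 / 285.75 = 2.803 mol
n(A) = 1830 / 571.50 = 3.202 mol
n(B) via (i) = (3/2)×2.803 = 4.205 mol
n(B) via (ii) = (3/1)×3.202 = 9.606 mol
total n(B) = 4.205 + 9.606 = 13.81 mol

13.8 mol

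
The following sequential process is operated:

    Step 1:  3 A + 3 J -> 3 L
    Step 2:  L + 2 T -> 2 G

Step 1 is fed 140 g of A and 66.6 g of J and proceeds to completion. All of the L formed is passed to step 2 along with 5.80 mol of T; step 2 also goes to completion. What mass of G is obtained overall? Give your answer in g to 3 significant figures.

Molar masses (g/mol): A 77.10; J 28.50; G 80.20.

291 g

Step 1:
n(A) = 140.0 / 77.10 = 1.816 mol
n(J) = 66.60 / 28.50 = 2.337 mol
n/ν for A = 1.816/3 = 0.6053
n/ν for J = 2.337/3 = 0.7790
Smallest n/ν is A → limiting reagent.
n(L) produced = (3/3) × 1.816 = 1.816 mol
Step 2:
n(L) available = 1.816 mol
n(T) = 5.800 mol
n/ν for L = 1.816/1 = 1.816
n/ν for T = 5.800/2 = 2.900
Smallest n/ν is L → limiting reagent.
n(G) = (2/1) × 1.816 = 3.632 mol
mass = 3.632 × 80.20 = 291.3 g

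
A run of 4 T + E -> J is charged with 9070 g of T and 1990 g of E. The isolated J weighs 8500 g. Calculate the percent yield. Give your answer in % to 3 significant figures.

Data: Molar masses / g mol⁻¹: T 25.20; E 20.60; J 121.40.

77.8 %

n(T) = 9070 / 25.20 = 359.9 mol
n(E) = 1990 / 20.60 = 96.60 mol
n/ν for T = 359.9/4 = 89.98
n/ν for E = 96.60/1 = 96.60
Smallest n/ν is T → limiting reagent.
theoretical n(J) = (1/4) × 359.9 = 89.98 mol → 10920 g
% yield = 8500 / 10920 × 100 = 77.84 %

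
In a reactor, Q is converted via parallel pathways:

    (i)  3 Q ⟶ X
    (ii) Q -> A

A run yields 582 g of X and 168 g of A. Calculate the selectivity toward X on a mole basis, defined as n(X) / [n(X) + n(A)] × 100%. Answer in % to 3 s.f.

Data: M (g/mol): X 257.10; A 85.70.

n(X) = 582 / 257.10 = 2.264 mol
n(A) = 168 / 85.70 = 1.960 mol
selectivity = 2.264/(2.264+1.960) × 100 = 53.60 %

53.6 %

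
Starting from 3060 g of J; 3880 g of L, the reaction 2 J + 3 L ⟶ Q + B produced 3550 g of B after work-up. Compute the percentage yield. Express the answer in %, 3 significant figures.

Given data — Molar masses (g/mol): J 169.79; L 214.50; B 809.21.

72.8 %

n(J) = 3060 / 169.79 = 18.02 mol
n(L) = 3880 / 214.50 = 18.09 mol
n/ν for J = 18.02/2 = 9.010
n/ν for L = 18.09/3 = 6.030
Smallest n/ν is L → limiting reagent.
theoretical n(B) = (1/3) × 18.09 = 6.030 mol → 4880 g
% yield = 3550 / 4880 × 100 = 72.75 %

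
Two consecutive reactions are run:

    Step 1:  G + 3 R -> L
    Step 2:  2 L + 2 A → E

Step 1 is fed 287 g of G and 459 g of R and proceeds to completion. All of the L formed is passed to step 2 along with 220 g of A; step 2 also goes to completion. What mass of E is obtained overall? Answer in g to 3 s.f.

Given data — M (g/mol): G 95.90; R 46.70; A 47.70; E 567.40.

Step 1:
n(G) = 287.0 / 95.90 = 2.993 mol
n(R) = 459.0 / 46.70 = 9.829 mol
n/ν for G = 2.993/1 = 2.993
n/ν for R = 9.829/3 = 3.276
Smallest n/ν is G → limiting reagent.
n(L) produced = (1/1) × 2.993 = 2.993 mol
Step 2:
n(L) available = 2.993 mol
n(A) = 220.0 / 47.70 = 4.612 mol
n/ν for L = 2.993/2 = 1.497
n/ν for A = 4.612/2 = 2.306
Smallest n/ν is L → limiting reagent.
n(E) = (1/2) × 2.993 = 1.497 mol
mass = 1.497 × 567.40 = 849.4 g

849 g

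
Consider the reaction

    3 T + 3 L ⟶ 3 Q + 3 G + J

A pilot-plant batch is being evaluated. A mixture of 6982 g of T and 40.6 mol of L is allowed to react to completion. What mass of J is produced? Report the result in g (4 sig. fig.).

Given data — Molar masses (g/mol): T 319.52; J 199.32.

n(T) = 6982 / 319.52 = 21.85 mol
n(L) = 40.60 mol
n/ν for T = 21.85/3 = 7.283
n/ν for L = 40.60/3 = 13.53
Smallest n/ν is T → limiting reagent.
n(J) = (1/3) × 21.85 = 7.283 mol
mass = 7.283 × 199.32 = 1452 g

1452 g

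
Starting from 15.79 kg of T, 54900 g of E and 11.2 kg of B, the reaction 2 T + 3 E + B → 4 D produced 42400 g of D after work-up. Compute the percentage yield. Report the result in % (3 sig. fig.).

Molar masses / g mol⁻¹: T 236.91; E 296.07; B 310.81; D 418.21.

n(T) = 15.79×1000 / 236.91 = 66.65 mol
n(E) = 54900 / 296.07 = 185.4 mol
n(B) = 11.20×1000 / 310.81 = 36.03 mol
n/ν for T = 66.65/2 = 33.33
n/ν for E = 185.4/3 = 61.80
n/ν for B = 36.03/1 = 36.03
Smallest n/ν is T → limiting reagent.
theoretical n(D) = (4/2) × 66.65 = 133.3 mol → 55750 g
% yield = 42400 / 55750 × 100 = 76.05 %

76.1 %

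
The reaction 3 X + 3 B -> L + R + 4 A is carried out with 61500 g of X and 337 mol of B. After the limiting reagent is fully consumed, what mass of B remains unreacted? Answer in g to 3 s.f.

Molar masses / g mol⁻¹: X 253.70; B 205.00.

19400 g

n(X) = 61500 / 253.70 = 242.4 mol
n(B) = 337.0 mol
n/ν → X: 80.80, B: 112.3; X is limiting.
B consumed = (3/3) × 242.4 = 242.4 mol
B remaining = 337.0 − 242.4 = 94.60 mol
mass = 94.60 × 205.00 = 19390 g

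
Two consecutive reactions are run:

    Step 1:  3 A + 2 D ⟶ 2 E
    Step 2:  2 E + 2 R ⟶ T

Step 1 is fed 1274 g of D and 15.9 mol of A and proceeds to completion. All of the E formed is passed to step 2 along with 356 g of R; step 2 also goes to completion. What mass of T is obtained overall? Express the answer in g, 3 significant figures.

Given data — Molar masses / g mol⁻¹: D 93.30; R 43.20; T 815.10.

3360 g

Step 1:
n(D) = 1274 / 93.30 = 13.65 mol
n(A) = 15.90 mol
n/ν for D = 13.65/2 = 6.825
n/ν for A = 15.90/3 = 5.300
Smallest n/ν is A → limiting reagent.
n(E) produced = (2/3) × 15.90 = 10.60 mol
Step 2:
n(E) available = 10.60 mol
n(R) = 356.0 / 43.20 = 8.241 mol
n/ν for E = 10.60/2 = 5.300
n/ν for R = 8.241/2 = 4.121
Smallest n/ν is R → limiting reagent.
n(T) = (1/2) × 8.241 = 4.121 mol
mass = 4.121 × 815.10 = 3359 g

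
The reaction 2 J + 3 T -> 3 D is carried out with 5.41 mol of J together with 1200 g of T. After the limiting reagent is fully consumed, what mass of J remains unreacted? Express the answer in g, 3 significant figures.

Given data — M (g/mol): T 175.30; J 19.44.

16.5 g

n(J) = 5.410 mol
n(T) = 1200 / 175.30 = 6.845 mol
n/ν for J = 5.410/2 = 2.705
n/ν for T = 6.845/3 = 2.282
Smallest n/ν is T → limiting reagent.
J consumed = (2/3) × 6.845 = 4.563 mol
J remaining = 5.410 − 4.563 = 0.8470 mol
mass = 0.8470 × 19.44 = 16.47 g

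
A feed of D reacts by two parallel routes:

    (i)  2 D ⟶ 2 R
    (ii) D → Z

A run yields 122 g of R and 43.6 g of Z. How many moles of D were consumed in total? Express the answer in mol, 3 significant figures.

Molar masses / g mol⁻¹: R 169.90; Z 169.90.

0.975 mol

n(R) = 122 / 169.90 = 0.7181 mol
n(Z) = 43.6 / 169.90 = 0.2566 mol
n(D) via (i) = (2/2)×0.7181 = 0.7181 mol
n(D) via (ii) = (1/1)×0.2566 = 0.2566 mol
total n(D) = 0.7181 + 0.2566 = 0.9747 mol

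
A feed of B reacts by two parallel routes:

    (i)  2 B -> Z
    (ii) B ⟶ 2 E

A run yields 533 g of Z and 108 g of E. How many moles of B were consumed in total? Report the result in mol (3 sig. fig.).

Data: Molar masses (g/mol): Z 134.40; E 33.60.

n(Z) = 533 / 134.40 = 3.966 mol
n(E) = 108 / 33.60 = 3.214 mol
n(B) via (i) = (2/1)×3.966 = 7.932 mol
n(B) via (ii) = (1/2)×3.214 = 1.607 mol
total n(B) = 7.932 + 1.607 = 9.539 mol

9.54 mol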